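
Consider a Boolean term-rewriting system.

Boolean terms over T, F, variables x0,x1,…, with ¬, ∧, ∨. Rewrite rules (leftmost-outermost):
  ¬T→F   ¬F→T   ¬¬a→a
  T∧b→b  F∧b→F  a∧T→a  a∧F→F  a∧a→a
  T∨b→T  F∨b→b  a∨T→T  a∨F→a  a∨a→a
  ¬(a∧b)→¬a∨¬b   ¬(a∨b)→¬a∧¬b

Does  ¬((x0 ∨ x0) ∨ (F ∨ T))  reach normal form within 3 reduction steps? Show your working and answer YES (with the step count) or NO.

  start: ¬((x0 ∨ x0) ∨ (F ∨ T))
  →1  ¬(x0 ∨ x0) ∧ ¬(F ∨ T)
  →2  (¬x0 ∧ ¬x0) ∧ ¬(F ∨ T)
  →3  ¬x0 ∧ ¬(F ∨ T)

Answer: NO — after 3 steps the term is ¬x0 ∧ ¬(F ∨ T), not yet normal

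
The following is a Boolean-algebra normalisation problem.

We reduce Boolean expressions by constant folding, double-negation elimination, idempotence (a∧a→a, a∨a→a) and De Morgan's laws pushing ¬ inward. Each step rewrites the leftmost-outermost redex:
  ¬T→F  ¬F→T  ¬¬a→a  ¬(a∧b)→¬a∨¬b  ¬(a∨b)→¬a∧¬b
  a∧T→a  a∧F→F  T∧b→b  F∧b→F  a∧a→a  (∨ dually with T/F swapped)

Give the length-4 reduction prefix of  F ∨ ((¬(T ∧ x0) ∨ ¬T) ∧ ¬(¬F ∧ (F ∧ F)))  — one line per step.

  start: F ∨ ((¬(T ∧ x0) ∨ ¬T) ∧ ¬(¬F ∧ (F ∧ F)))
  →1  (¬(T ∧ x0) ∨ ¬T) ∧ ¬(¬F ∧ (F ∧ F))
  →2  ((¬T ∨ ¬x0) ∨ ¬T) ∧ ¬(¬F ∧ (F ∧ F))
  →3  ((F ∨ ¬x0) ∨ ¬T) ∧ ¬(¬F ∧ (F ∧ F))
  →4  (¬x0 ∨ ¬T) ∧ ¬(¬F ∧ (F ∧ F))

Answer: after 4 steps: (¬x0 ∨ ¬T) ∧ ¬(¬F ∧ (F ∧ F))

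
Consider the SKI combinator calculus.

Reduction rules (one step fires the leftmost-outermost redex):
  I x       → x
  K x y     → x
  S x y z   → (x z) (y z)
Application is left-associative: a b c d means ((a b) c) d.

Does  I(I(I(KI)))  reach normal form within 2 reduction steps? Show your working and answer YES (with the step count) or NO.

Answer: NO — after 2 steps the term is I(KI), not yet normal

Reduction:
  start: I(I(I(KI)))
  [1] I(I(KI))
  [2] I(KI)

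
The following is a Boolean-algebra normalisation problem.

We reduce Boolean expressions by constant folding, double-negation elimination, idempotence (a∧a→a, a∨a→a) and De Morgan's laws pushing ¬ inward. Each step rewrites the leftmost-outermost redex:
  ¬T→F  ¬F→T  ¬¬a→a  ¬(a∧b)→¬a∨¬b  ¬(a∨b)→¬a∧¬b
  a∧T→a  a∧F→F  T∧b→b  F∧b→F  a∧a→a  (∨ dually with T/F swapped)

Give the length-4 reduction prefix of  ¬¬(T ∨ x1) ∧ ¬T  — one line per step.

Answer: after 4 steps: F

Working:
  start: ¬¬(T ∨ x1) ∧ ¬T
  →1  (T ∨ x1) ∧ ¬T
  →2  T ∧ ¬T
  →3  ¬T
  →4  F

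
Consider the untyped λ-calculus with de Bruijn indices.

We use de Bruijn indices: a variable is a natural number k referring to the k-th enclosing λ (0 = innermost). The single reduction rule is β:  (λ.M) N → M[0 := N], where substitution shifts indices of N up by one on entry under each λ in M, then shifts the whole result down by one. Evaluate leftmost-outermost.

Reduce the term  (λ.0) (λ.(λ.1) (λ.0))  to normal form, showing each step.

Answer: normal form = λ.0  (in 2 steps)

Working:
  start: (λ.0) (λ.(λ.1) (λ.0))
  [1] λ.(λ.1) (λ.0)
  [2] λ.0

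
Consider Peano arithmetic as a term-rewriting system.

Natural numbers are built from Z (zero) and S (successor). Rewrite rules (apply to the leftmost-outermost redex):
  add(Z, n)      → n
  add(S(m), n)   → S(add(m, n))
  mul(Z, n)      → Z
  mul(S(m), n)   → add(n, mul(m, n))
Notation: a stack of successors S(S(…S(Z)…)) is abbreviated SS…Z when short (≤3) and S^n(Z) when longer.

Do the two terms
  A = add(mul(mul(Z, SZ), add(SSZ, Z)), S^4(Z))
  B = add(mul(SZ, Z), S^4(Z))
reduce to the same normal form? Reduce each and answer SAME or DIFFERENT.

Term A:
  start: add(mul(mul(Z, SZ), add(SSZ, Z)), S^4(Z))
  [1] add(mul(Z, add(SSZ, Z)), S^4(Z))
  [2] add(Z, S^4(Z))
  [3] S^4(Z)

Term B:
  start: add(mul(SZ, Z), S^4(Z))
  [1] add(add(Z, mul(Z, Z)), S^4(Z))
  [2] add(mul(Z, Z), S^4(Z))
  [3] add(Z, S^4(Z))
  [4] S^4(Z)

Answer: SAME — A ⇓ S^4(Z), B ⇓ S^4(Z)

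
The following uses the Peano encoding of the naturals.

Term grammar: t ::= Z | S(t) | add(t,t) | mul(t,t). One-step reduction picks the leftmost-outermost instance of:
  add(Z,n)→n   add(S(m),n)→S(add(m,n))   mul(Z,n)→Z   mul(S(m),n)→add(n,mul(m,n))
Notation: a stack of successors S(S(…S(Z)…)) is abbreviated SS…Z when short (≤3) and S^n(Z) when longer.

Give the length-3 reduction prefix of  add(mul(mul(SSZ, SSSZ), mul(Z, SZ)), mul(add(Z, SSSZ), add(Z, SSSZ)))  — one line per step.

  start: add(mul(mul(SSZ, SSSZ), mul(Z, SZ)), mul(add(Z, SSSZ), add(Z, SSSZ)))
  step 1: add(mul(add(SSSZ, mul(SZ, SSSZ)), mul(Z, SZ)), mul(add(Z, SSSZ), add(Z, SSSZ)))
  step 2: add(mul(S(add(SSZ, mul(SZ, SSSZ))), mul(Z, SZ)), mul(add(Z, SSSZ), add(Z, SSSZ)))
  step 3: add(add(mul(Z, SZ), mul(add(SSZ, mul(SZ, SSSZ)), mul(Z, SZ))), mul(add(Z, SSSZ), add(Z, SSSZ)))

Answer: after 3 steps: add(add(mul(Z, SZ), mul(add(SSZ, mul(SZ, SSSZ)), mul(Z, SZ))), mul(add(Z, SSSZ), add(Z, SSSZ)))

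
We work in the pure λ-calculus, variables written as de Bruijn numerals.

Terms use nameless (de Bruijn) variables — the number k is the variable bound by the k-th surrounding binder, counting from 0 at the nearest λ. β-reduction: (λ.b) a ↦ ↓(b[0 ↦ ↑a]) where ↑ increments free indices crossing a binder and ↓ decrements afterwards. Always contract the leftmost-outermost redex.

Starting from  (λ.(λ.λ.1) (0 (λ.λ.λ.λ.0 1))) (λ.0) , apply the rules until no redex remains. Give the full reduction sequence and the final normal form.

  start: (λ.(λ.λ.1) (0 (λ.λ.λ.λ.0 1))) (λ.0)
  step 1: (λ.λ.1) ((λ.0) (λ.λ.λ.λ.0 1))
  step 2: λ.(λ.0) (λ.λ.λ.λ.0 1)
  step 3: λ.λ.λ.λ.λ.0 1

Answer: normal form = λ.λ.λ.λ.λ.0 1  (in 3 steps)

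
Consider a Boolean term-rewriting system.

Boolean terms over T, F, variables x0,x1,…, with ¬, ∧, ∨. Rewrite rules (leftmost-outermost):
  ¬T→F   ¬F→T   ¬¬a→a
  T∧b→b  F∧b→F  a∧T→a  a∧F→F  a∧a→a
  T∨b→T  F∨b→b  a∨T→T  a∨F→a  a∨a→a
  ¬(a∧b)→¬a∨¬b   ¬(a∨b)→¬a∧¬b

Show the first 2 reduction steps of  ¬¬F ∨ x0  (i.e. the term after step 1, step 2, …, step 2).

Answer: after 2 steps: x0

Working:
  start: ¬¬F ∨ x0
  →1  F ∨ x0
  →2  x0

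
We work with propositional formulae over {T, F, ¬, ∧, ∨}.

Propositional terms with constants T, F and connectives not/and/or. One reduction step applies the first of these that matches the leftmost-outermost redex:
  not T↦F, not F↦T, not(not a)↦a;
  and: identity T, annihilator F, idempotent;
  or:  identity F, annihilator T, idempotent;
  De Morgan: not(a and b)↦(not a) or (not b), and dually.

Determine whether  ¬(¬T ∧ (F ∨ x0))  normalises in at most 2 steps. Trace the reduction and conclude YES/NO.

  start: ¬(¬T ∧ (F ∨ x0))
  [1] ¬¬T ∨ ¬(F ∨ x0)
  [2] T ∨ ¬(F ∨ x0)

Answer: NO — after 2 steps the term is T ∨ ¬(F ∨ x0), not yet normal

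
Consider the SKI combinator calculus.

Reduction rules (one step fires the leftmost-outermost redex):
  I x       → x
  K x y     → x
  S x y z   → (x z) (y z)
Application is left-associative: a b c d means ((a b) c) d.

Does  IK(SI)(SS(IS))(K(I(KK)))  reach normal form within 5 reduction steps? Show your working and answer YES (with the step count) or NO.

Answer: YES — reaches normal form SI(K(KK)) in 3 ≤ 5 steps

Derivation:
  start: IK(SI)(SS(IS))(K(I(KK)))
  →1  K(SI)(SS(IS))(K(I(KK)))
  →2  SI(K(I(KK)))
  →3  SI(K(KK))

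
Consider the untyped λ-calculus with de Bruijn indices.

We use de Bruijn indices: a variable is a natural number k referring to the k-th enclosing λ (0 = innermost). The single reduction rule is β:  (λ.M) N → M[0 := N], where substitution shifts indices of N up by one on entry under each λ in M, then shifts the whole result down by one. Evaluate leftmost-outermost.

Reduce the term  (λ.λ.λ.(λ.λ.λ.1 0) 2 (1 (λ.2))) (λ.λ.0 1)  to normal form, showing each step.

  start: (λ.λ.λ.(λ.λ.λ.1 0) 2 (1 (λ.2))) (λ.λ.0 1)
  step 1: λ.λ.(λ.λ.λ.1 0) (λ.λ.0 1) (1 (λ.2))
  step 2: λ.λ.(λ.λ.1 0) (1 (λ.2))
  step 3: λ.λ.λ.2 (λ.3) 0

Answer: normal form = λ.λ.λ.2 (λ.3) 0  (in 3 steps)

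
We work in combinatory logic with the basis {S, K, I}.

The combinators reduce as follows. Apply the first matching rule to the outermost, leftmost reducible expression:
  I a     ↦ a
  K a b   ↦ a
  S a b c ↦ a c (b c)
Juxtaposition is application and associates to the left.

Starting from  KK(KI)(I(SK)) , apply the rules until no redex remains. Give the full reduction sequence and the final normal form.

Answer: normal form = K(SK)  (in 2 steps)

Reduction:
  start: KK(KI)(I(SK))
  step 1: K(I(SK))
  step 2: K(SK)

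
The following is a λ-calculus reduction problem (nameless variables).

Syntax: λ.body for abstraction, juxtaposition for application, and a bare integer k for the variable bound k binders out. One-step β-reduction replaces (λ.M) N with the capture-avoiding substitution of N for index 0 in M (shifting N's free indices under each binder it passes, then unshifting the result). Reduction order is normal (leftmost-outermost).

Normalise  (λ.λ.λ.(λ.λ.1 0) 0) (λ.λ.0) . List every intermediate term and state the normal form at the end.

  start: (λ.λ.λ.(λ.λ.1 0) 0) (λ.λ.0)
  step 1: λ.λ.(λ.λ.1 0) 0
  step 2: λ.λ.λ.1 0

Answer: normal form = λ.λ.λ.1 0  (in 2 steps)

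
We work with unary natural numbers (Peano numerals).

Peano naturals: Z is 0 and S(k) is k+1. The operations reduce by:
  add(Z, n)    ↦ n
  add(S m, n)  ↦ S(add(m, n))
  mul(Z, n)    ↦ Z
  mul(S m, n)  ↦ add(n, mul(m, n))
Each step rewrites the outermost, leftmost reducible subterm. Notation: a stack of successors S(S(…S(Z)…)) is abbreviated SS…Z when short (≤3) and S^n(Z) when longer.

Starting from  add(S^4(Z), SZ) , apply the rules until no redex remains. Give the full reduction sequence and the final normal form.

Answer: normal form = S^5(Z)  (in 5 steps)

Reduction:
  start: add(S^4(Z), SZ)
  →1  S(add(SSSZ, SZ))
  →2  S(S(add(SSZ, SZ)))
  →3  S(S(S(add(SZ, SZ))))
  →4  S(S(S(S(add(Z, SZ)))))
  →5  S^5(Z)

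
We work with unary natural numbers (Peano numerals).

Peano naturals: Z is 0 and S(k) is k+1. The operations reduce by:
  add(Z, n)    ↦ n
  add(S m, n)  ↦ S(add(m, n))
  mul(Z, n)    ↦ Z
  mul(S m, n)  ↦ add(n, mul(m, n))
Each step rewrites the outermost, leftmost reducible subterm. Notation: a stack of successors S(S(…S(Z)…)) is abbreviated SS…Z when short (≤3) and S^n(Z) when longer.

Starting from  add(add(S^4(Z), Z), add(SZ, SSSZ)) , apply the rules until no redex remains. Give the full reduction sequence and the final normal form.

  start: add(add(S^4(Z), Z), add(SZ, SSSZ))
  [1] add(S(add(SSSZ, Z)), add(SZ, SSSZ))
  [2] S(add(add(SSSZ, Z), add(SZ, SSSZ)))
  [3] S(add(S(add(SSZ, Z)), add(SZ, SSSZ)))
  [4] S(S(add(add(SSZ, Z), add(SZ, SSSZ))))
  [5] S(S(add(S(add(SZ, Z)), add(SZ, SSSZ))))
  [6] S(S(S(add(add(SZ, Z), add(SZ, SSSZ)))))
  [7] S(S(S(add(S(add(Z, Z)), add(SZ, SSSZ)))))
  [8] S(S(S(S(add(add(Z, Z), add(SZ, SSSZ))))))
  [9] S(S(S(S(add(Z, add(SZ, SSSZ))))))
  [10] S(S(S(S(add(SZ, SSSZ)))))
  [11] S(S(S(S(S(add(Z, SSSZ))))))
  [12] S^8(Z)

Answer: normal form = S^8(Z)  (in 12 steps)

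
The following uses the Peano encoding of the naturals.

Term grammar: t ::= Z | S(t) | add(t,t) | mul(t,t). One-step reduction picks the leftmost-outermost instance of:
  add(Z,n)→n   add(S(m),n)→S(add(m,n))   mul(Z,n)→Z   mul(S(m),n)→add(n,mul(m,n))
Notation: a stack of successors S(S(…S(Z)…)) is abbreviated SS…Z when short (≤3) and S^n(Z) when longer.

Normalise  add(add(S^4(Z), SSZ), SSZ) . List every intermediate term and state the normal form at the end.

Answer: normal form = S^8(Z)  (in 12 steps)

Reduction:
  start: add(add(S^4(Z), SSZ), SSZ)
  →1  add(S(add(SSSZ, SSZ)), SSZ)
  →2  S(add(add(SSSZ, SSZ), SSZ))
  →3  S(add(S(add(SSZ, SSZ)), SSZ))
  →4  S(S(add(add(SSZ, SSZ), SSZ)))
  →5  S(S(add(S(add(SZ, SSZ)), SSZ)))
  →6  S(S(S(add(add(SZ, SSZ), SSZ))))
  →7  S(S(S(add(S(add(Z, SSZ)), SSZ))))
  →8  S(S(S(S(add(add(Z, SSZ), SSZ)))))
  →9  S(S(S(S(add(SSZ, SSZ)))))
  →10  S(S(S(S(S(add(SZ, SSZ))))))
  →11  S(S(S(S(S(S(add(Z, SSZ)))))))
  →12  S^8(Z)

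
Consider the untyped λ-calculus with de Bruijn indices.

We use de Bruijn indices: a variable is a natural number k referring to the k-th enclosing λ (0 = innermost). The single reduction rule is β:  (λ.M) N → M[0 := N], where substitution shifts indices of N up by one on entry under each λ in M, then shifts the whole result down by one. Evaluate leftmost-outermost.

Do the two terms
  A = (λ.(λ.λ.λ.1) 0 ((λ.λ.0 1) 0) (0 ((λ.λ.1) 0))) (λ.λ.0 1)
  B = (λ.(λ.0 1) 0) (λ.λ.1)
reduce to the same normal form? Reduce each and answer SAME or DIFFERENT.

Term A:
  start: (λ.(λ.λ.λ.1) 0 ((λ.λ.0 1) 0) (0 ((λ.λ.1) 0))) (λ.λ.0 1)
  step 1: (λ.λ.λ.1) (λ.λ.0 1) ((λ.λ.0 1) (λ.λ.0 1)) ((λ.λ.0 1) ((λ.λ.1) (λ.λ.0 1)))
  step 2: (λ.λ.1) ((λ.λ.0 1) (λ.λ.0 1)) ((λ.λ.0 1) ((λ.λ.1) (λ.λ.0 1)))
  step 3: (λ.(λ.λ.0 1) (λ.λ.0 1)) ((λ.λ.0 1) ((λ.λ.1) (λ.λ.0 1)))
  step 4: (λ.λ.0 1) (λ.λ.0 1)
  step 5: λ.0 (λ.λ.0 1)

Term B:
  start: (λ.(λ.0 1) 0) (λ.λ.1)
  step 1: (λ.0 (λ.λ.1)) (λ.λ.1)
  step 2: (λ.λ.1) (λ.λ.1)
  step 3: λ.λ.λ.1

Answer: DIFFERENT — A ⇓ λ.0 (λ.λ.0 1), B ⇓ λ.λ.λ.1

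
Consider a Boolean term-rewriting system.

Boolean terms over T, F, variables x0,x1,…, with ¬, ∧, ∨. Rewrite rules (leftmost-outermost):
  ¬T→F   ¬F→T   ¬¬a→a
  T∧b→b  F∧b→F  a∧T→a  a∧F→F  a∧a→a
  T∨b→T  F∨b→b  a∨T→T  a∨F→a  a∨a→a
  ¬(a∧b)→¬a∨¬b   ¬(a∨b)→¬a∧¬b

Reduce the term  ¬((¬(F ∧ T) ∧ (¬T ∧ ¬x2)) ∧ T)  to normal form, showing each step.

  start: ¬((¬(F ∧ T) ∧ (¬T ∧ ¬x2)) ∧ T)
  [1] ¬(¬(F ∧ T) ∧ (¬T ∧ ¬x2)) ∨ ¬T
  [2] (¬¬(F ∧ T) ∨ ¬(¬T ∧ ¬x2)) ∨ ¬T
  [3] ((F ∧ T) ∨ ¬(¬T ∧ ¬x2)) ∨ ¬T
  [4] (F ∨ ¬(¬T ∧ ¬x2)) ∨ ¬T
  [5] ¬(¬T ∧ ¬x2) ∨ ¬T
  [6] (¬¬T ∨ ¬¬x2) ∨ ¬T
  [7] (T ∨ ¬¬x2) ∨ ¬T
  [8] T ∨ ¬T
  [9] T

Answer: normal form = T  (in 9 steps)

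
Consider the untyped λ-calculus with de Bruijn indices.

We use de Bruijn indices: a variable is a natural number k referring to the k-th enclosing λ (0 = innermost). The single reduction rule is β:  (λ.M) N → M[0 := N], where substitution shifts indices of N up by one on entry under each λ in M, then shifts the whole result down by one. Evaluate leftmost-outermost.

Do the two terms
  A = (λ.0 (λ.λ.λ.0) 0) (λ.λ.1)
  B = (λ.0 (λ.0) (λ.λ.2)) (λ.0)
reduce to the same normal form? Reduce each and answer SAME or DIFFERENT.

Answer: SAME — A ⇓ λ.λ.λ.0, B ⇓ λ.λ.λ.0

Reduction:
Term A:
  start: (λ.0 (λ.λ.λ.0) 0) (λ.λ.1)
  →1  (λ.λ.1) (λ.λ.λ.0) (λ.λ.1)
  →2  (λ.λ.λ.λ.0) (λ.λ.1)
  →3  λ.λ.λ.0

Term B:
  start: (λ.0 (λ.0) (λ.λ.2)) (λ.0)
  →1  (λ.0) (λ.0) (λ.λ.λ.0)
  →2  (λ.0) (λ.λ.λ.0)
  →3  λ.λ.λ.0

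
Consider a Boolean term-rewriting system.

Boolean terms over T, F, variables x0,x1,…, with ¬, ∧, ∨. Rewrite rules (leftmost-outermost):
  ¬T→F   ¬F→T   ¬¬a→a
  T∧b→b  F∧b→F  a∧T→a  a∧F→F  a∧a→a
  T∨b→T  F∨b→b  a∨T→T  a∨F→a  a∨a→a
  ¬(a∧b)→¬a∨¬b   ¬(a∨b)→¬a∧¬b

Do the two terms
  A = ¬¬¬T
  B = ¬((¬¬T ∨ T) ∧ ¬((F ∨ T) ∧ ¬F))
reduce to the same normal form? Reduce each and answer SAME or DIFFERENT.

Answer: DIFFERENT — A ⇓ F, B ⇓ T

Working:
Term A:
  start: ¬¬¬T
  step 1: ¬T
  step 2: F

Term B:
  start: ¬((¬¬T ∨ T) ∧ ¬((F ∨ T) ∧ ¬F))
  step 1: ¬(¬¬T ∨ T) ∨ ¬¬((F ∨ T) ∧ ¬F)
  step 2: (¬¬¬T ∧ ¬T) ∨ ¬¬((F ∨ T) ∧ ¬F)
  step 3: (¬T ∧ ¬T) ∨ ¬¬((F ∨ T) ∧ ¬F)
  step 4: ¬T ∨ ¬¬((F ∨ T) ∧ ¬F)
  step 5: F ∨ ¬¬((F ∨ T) ∧ ¬F)
  step 6: ¬¬((F ∨ T) ∧ ¬F)
  step 7: (F ∨ T) ∧ ¬F
  step 8: T ∧ ¬F
  step 9: ¬F
  step 10: T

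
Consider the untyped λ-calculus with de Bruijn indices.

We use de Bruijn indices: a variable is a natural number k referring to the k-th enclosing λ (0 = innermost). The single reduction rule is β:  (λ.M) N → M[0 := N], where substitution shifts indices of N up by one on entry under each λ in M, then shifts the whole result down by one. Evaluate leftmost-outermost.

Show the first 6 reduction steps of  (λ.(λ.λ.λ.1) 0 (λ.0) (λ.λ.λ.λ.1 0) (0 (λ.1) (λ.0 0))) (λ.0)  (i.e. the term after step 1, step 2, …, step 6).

Answer: after 6 steps: (λ.λ.0) (λ.0 0)

Working:
  start: (λ.(λ.λ.λ.1) 0 (λ.0) (λ.λ.λ.λ.1 0) (0 (λ.1) (λ.0 0))) (λ.0)
  [1] (λ.λ.λ.1) (λ.0) (λ.0) (λ.λ.λ.λ.1 0) ((λ.0) (λ.λ.0) (λ.0 0))
  [2] (λ.λ.1) (λ.0) (λ.λ.λ.λ.1 0) ((λ.0) (λ.λ.0) (λ.0 0))
  [3] (λ.λ.0) (λ.λ.λ.λ.1 0) ((λ.0) (λ.λ.0) (λ.0 0))
  [4] (λ.0) ((λ.0) (λ.λ.0) (λ.0 0))
  [5] (λ.0) (λ.λ.0) (λ.0 0)
  [6] (λ.λ.0) (λ.0 0)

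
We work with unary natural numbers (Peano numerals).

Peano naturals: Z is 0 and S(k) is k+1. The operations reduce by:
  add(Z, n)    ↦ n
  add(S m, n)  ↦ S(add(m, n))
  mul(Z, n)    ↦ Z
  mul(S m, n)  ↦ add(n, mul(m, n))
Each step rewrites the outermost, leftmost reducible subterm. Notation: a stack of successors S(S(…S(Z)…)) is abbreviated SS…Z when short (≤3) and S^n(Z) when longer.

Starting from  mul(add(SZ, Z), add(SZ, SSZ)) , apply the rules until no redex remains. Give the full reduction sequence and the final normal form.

  start: mul(add(SZ, Z), add(SZ, SSZ))
  step 1: mul(S(add(Z, Z)), add(SZ, SSZ))
  step 2: add(add(SZ, SSZ), mul(add(Z, Z), add(SZ, SSZ)))
  step 3: add(S(add(Z, SSZ)), mul(add(Z, Z), add(SZ, SSZ)))
  step 4: S(add(add(Z, SSZ), mul(add(Z, Z), add(SZ, SSZ))))
  step 5: S(add(SSZ, mul(add(Z, Z), add(SZ, SSZ))))
  step 6: S(S(add(SZ, mul(add(Z, Z), add(SZ, SSZ)))))
  step 7: S(S(S(add(Z, mul(add(Z, Z), add(SZ, SSZ))))))
  step 8: S(S(S(mul(add(Z, Z), add(SZ, SSZ)))))
  step 9: S(S(S(mul(Z, add(SZ, SSZ)))))
  step 10: SSSZ

Answer: normal form = SSSZ  (in 10 steps)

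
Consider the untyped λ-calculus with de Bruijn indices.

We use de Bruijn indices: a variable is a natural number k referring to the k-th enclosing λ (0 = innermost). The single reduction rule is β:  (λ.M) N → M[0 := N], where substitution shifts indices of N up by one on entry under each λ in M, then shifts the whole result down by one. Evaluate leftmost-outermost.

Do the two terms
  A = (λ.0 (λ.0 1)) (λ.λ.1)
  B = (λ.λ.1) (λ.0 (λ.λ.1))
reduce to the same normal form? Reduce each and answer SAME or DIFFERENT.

Term A:
  start: (λ.0 (λ.0 1)) (λ.λ.1)
  step 1: (λ.λ.1) (λ.0 (λ.λ.1))
  step 2: λ.λ.0 (λ.λ.1)

Term B:
  start: (λ.λ.1) (λ.0 (λ.λ.1))
  step 1: λ.λ.0 (λ.λ.1)

Answer: SAME — A ⇓ λ.λ.0 (λ.λ.1), B ⇓ λ.λ.0 (λ.λ.1)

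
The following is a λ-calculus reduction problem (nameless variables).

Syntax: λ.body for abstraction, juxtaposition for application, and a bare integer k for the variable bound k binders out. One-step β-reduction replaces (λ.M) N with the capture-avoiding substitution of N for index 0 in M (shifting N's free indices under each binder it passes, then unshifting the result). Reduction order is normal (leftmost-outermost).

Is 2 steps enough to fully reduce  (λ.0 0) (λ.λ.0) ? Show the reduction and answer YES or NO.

Answer: YES — reaches normal form λ.0 in 2 ≤ 2 steps

Derivation:
  start: (λ.0 0) (λ.λ.0)
  [1] (λ.λ.0) (λ.λ.0)
  [2] λ.0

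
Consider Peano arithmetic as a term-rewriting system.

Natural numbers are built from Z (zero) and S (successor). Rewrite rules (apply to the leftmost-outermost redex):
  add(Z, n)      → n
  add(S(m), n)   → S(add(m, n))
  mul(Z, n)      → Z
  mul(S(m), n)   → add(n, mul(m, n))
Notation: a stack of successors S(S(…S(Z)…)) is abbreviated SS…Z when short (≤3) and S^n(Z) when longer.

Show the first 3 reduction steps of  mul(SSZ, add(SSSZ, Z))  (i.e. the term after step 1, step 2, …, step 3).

  start: mul(SSZ, add(SSSZ, Z))
  →1  add(add(SSSZ, Z), mul(SZ, add(SSSZ, Z)))
  →2  add(S(add(SSZ, Z)), mul(SZ, add(SSSZ, Z)))
  →3  S(add(add(SSZ, Z), mul(SZ, add(SSSZ, Z))))

Answer: after 3 steps: S(add(add(SSZ, Z), mul(SZ, add(SSSZ, Z))))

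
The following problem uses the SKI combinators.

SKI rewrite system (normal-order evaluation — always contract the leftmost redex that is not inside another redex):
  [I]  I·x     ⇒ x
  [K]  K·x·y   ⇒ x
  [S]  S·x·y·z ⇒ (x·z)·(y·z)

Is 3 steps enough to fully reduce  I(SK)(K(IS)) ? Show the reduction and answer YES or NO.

Answer: YES — reaches normal form SK(KS) in 2 ≤ 3 steps

Reduction:
  start: I(SK)(K(IS))
  [1] SK(K(IS))
  [2] SK(KS)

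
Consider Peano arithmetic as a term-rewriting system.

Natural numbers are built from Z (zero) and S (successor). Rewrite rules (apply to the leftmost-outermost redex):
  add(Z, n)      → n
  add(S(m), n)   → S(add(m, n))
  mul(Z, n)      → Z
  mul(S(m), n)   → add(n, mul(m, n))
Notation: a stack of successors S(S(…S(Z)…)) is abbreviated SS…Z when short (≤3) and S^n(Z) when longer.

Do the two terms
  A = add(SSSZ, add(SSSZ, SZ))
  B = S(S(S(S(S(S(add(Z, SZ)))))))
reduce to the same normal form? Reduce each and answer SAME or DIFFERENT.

Term A:
  start: add(SSSZ, add(SSSZ, SZ))
  →1  S(add(SSZ, add(SSSZ, SZ)))
  →2  S(S(add(SZ, add(SSSZ, SZ))))
  →3  S(S(S(add(Z, add(SSSZ, SZ)))))
  →4  S(S(S(add(SSSZ, SZ))))
  →5  S(S(S(S(add(SSZ, SZ)))))
  →6  S(S(S(S(S(add(SZ, SZ))))))
  →7  S(S(S(S(S(S(add(Z, SZ)))))))
  →8  S^7(Z)

Term B:
  start: S(S(S(S(S(S(add(Z, SZ)))))))
  →1  S^7(Z)

Answer: SAME — A ⇓ S^7(Z), B ⇓ S^7(Z)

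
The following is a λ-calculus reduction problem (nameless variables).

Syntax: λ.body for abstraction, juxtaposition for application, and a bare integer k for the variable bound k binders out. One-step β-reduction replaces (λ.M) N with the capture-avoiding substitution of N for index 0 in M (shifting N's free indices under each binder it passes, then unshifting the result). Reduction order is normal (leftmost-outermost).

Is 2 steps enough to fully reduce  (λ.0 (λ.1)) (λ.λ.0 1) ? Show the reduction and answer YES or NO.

  start: (λ.0 (λ.1)) (λ.λ.0 1)
  step 1: (λ.λ.0 1) (λ.λ.λ.0 1)
  step 2: λ.0 (λ.λ.λ.0 1)

Answer: YES — reaches normal form λ.0 (λ.λ.λ.0 1) in 2 ≤ 2 steps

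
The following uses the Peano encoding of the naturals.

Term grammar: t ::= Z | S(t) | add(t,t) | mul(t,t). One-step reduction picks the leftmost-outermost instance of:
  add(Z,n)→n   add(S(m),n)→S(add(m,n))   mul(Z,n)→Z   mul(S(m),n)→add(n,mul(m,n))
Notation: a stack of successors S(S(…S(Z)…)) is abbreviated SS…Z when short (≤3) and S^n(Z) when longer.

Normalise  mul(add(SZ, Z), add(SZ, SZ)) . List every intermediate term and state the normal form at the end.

  start: mul(add(SZ, Z), add(SZ, SZ))
  →1  mul(S(add(Z, Z)), add(SZ, SZ))
  →2  add(add(SZ, SZ), mul(add(Z, Z), add(SZ, SZ)))
  →3  add(S(add(Z, SZ)), mul(add(Z, Z), add(SZ, SZ)))
  →4  S(add(add(Z, SZ), mul(add(Z, Z), add(SZ, SZ))))
  →5  S(add(SZ, mul(add(Z, Z), add(SZ, SZ))))
  →6  S(S(add(Z, mul(add(Z, Z), add(SZ, SZ)))))
  →7  S(S(mul(add(Z, Z), add(SZ, SZ))))
  →8  S(S(mul(Z, add(SZ, SZ))))
  →9  SSZ

Answer: normal form = SSZ  (in 9 steps)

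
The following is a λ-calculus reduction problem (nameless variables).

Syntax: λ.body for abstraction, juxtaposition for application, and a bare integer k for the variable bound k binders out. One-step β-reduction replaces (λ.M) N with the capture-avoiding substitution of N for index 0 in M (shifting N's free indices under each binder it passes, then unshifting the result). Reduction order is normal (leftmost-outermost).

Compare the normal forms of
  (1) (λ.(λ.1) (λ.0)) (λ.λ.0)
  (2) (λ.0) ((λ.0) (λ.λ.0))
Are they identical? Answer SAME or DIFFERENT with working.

Answer: SAME — A ⇓ λ.λ.0, B ⇓ λ.λ.0

Derivation:
Term A:
  start: (λ.(λ.1) (λ.0)) (λ.λ.0)
  [1] (λ.λ.λ.0) (λ.0)
  [2] λ.λ.0

Term B:
  start: (λ.0) ((λ.0) (λ.λ.0))
  [1] (λ.0) (λ.λ.0)
  [2] λ.λ.0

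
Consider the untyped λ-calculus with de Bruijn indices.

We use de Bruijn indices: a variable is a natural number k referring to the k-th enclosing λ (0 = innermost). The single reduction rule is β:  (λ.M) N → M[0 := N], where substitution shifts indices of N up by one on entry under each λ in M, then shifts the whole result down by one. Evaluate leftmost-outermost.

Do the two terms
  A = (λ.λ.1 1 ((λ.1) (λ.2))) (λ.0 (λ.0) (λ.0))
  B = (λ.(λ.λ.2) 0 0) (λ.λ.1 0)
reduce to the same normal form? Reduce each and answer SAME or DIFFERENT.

Answer: DIFFERENT — A ⇓ λ.0, B ⇓ λ.λ.1 0

Reduction:
Term A:
  start: (λ.λ.1 1 ((λ.1) (λ.2))) (λ.0 (λ.0) (λ.0))
  step 1: λ.(λ.0 (λ.0) (λ.0)) (λ.0 (λ.0) (λ.0)) ((λ.1) (λ.λ.0 (λ.0) (λ.0)))
  step 2: λ.(λ.0 (λ.0) (λ.0)) (λ.0) (λ.0) ((λ.1) (λ.λ.0 (λ.0) (λ.0)))
  step 3: λ.(λ.0) (λ.0) (λ.0) (λ.0) ((λ.1) (λ.λ.0 (λ.0) (λ.0)))
  step 4: λ.(λ.0) (λ.0) (λ.0) ((λ.1) (λ.λ.0 (λ.0) (λ.0)))
  step 5: λ.(λ.0) (λ.0) ((λ.1) (λ.λ.0 (λ.0) (λ.0)))
  step 6: λ.(λ.0) ((λ.1) (λ.λ.0 (λ.0) (λ.0)))
  step 7: λ.(λ.1) (λ.λ.0 (λ.0) (λ.0))
  step 8: λ.0

Term B:
  start: (λ.(λ.λ.2) 0 0) (λ.λ.1 0)
  step 1: (λ.λ.λ.λ.1 0) (λ.λ.1 0) (λ.λ.1 0)
  step 2: (λ.λ.λ.1 0) (λ.λ.1 0)
  step 3: λ.λ.1 0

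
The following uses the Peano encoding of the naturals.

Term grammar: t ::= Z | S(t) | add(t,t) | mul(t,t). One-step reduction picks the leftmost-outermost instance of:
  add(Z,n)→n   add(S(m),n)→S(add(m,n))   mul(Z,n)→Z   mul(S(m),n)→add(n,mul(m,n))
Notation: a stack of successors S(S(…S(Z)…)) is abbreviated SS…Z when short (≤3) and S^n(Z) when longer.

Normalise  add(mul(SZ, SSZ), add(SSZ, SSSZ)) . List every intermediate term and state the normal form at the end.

Answer: normal form = S^7(Z)  (in 11 steps)

Derivation:
  start: add(mul(SZ, SSZ), add(SSZ, SSSZ))
  step 1: add(add(SSZ, mul(Z, SSZ)), add(SSZ, SSSZ))
  step 2: add(S(add(SZ, mul(Z, SSZ))), add(SSZ, SSSZ))
  step 3: S(add(add(SZ, mul(Z, SSZ)), add(SSZ, SSSZ)))
  step 4: S(add(S(add(Z, mul(Z, SSZ))), add(SSZ, SSSZ)))
  step 5: S(S(add(add(Z, mul(Z, SSZ)), add(SSZ, SSSZ))))
  step 6: S(S(add(mul(Z, SSZ), add(SSZ, SSSZ))))
  step 7: S(S(add(Z, add(SSZ, SSSZ))))
  step 8: S(S(add(SSZ, SSSZ)))
  step 9: S(S(S(add(SZ, SSSZ))))
  step 10: S(S(S(S(add(Z, SSSZ)))))
  step 11: S^7(Z)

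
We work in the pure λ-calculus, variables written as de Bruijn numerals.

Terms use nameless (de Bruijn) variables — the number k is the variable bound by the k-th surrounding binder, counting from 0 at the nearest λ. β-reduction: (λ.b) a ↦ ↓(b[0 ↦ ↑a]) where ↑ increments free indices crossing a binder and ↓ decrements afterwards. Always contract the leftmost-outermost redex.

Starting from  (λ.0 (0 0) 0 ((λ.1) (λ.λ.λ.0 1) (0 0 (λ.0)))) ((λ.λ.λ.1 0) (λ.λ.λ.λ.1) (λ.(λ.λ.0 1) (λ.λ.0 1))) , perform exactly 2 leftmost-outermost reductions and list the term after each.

Answer: after 2 steps: (λ.λ.1 0) (λ.(λ.λ.0 1) (λ.λ.0 1)) ((λ.λ.λ.1 0) (λ.λ.λ.λ.1) (λ.(λ.λ.0 1) (λ.λ.0 1)) ((λ.λ.λ.1 0) (λ.λ.λ.λ.1) (λ.(λ.λ.0 1) (λ.λ.0 1)))) ((λ.λ.λ.1 0) (λ.λ.λ.λ.1) (λ.(λ.λ.0 1) (λ.λ.0 1))) ((λ.(λ.λ.λ.1 0) (λ.λ.λ.λ.1) (λ.(λ.λ.0 1) (λ.λ.0 1))) (λ.λ.λ.0 1) ((λ.λ.λ.1 0) (λ.λ.λ.λ.1) (λ.(λ.λ.0 1) (λ.λ.0 1)) ((λ.λ.λ.1 0) (λ.λ.λ.λ.1) (λ.(λ.λ.0 1) (λ.λ.0 1))) (λ.0)))

Working:
  start: (λ.0 (0 0) 0 ((λ.1) (λ.λ.λ.0 1) (0 0 (λ.0)))) ((λ.λ.λ.1 0) (λ.λ.λ.λ.1) (λ.(λ.λ.0 1) (λ.λ.0 1)))
  →1  (λ.λ.λ.1 0) (λ.λ.λ.λ.1) (λ.(λ.λ.0 1) (λ.λ.0 1)) ((λ.λ.λ.1 0) (λ.λ.λ.λ.1) (λ.(λ.λ.0 1) (λ.λ.0 1)) ((λ.λ.λ.1 0) (λ.λ.λ.λ.1) (λ.(λ.λ.0 1) (λ.λ.0 1)))) ((λ.λ.λ.1 0) (λ.λ.λ.λ.1) (λ.(λ.λ.0 1) (λ.λ.0 1))) ((λ.(λ.λ.λ.1 0) (λ.λ.λ.λ.1) (λ.(λ.λ.0 1) (λ.λ.0 1))) (λ.λ.λ.0 1) ((λ.λ.λ.1 0) (λ.λ.λ.λ.1) (λ.(λ.λ.0 1) (λ.λ.0 1)) ((λ.λ.λ.1 0) (λ.λ.λ.λ.1) (λ.(λ.λ.0 1) (λ.λ.0 1))) (λ.0)))
  →2  (λ.λ.1 0) (λ.(λ.λ.0 1) (λ.λ.0 1)) ((λ.λ.λ.1 0) (λ.λ.λ.λ.1) (λ.(λ.λ.0 1) (λ.λ.0 1)) ((λ.λ.λ.1 0) (λ.λ.λ.λ.1) (λ.(λ.λ.0 1) (λ.λ.0 1)))) ((λ.λ.λ.1 0) (λ.λ.λ.λ.1) (λ.(λ.λ.0 1) (λ.λ.0 1))) ((λ.(λ.λ.λ.1 0) (λ.λ.λ.λ.1) (λ.(λ.λ.0 1) (λ.λ.0 1))) (λ.λ.λ.0 1) ((λ.λ.λ.1 0) (λ.λ.λ.λ.1) (λ.(λ.λ.0 1) (λ.λ.0 1)) ((λ.λ.λ.1 0) (λ.λ.λ.λ.1) (λ.(λ.λ.0 1) (λ.λ.0 1))) (λ.0)))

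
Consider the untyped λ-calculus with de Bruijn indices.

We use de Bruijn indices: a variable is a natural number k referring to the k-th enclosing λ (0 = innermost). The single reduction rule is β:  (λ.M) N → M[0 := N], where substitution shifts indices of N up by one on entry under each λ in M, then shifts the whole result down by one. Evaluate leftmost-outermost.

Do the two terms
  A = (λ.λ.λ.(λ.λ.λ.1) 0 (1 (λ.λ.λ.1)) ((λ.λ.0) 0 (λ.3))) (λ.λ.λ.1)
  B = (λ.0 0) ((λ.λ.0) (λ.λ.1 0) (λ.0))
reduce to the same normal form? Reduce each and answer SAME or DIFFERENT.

Term A:
  start: (λ.λ.λ.(λ.λ.λ.1) 0 (1 (λ.λ.λ.1)) ((λ.λ.0) 0 (λ.3))) (λ.λ.λ.1)
  →1  λ.λ.(λ.λ.λ.1) 0 (1 (λ.λ.λ.1)) ((λ.λ.0) 0 (λ.λ.λ.λ.1))
  →2  λ.λ.(λ.λ.1) (1 (λ.λ.λ.1)) ((λ.λ.0) 0 (λ.λ.λ.λ.1))
  →3  λ.λ.(λ.2 (λ.λ.λ.1)) ((λ.λ.0) 0 (λ.λ.λ.λ.1))
  →4  λ.λ.1 (λ.λ.λ.1)

Term B:
  start: (λ.0 0) ((λ.λ.0) (λ.λ.1 0) (λ.0))
  →1  (λ.λ.0) (λ.λ.1 0) (λ.0) ((λ.λ.0) (λ.λ.1 0) (λ.0))
  →2  (λ.0) (λ.0) ((λ.λ.0) (λ.λ.1 0) (λ.0))
  →3  (λ.0) ((λ.λ.0) (λ.λ.1 0) (λ.0))
  →4  (λ.λ.0) (λ.λ.1 0) (λ.0)
  →5  (λ.0) (λ.0)
  →6  λ.0

Answer: DIFFERENT — A ⇓ λ.λ.1 (λ.λ.λ.1), B ⇓ λ.0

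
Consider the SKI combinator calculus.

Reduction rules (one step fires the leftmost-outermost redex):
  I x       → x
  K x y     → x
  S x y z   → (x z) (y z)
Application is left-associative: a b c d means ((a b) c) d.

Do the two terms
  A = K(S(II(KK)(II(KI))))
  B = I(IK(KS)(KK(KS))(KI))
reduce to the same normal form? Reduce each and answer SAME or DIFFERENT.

Term A:
  start: K(S(II(KK)(II(KI))))
  →1  K(S(I(KK)(II(KI))))
  →2  K(S(KK(II(KI))))
  →3  K(SK)

Term B:
  start: I(IK(KS)(KK(KS))(KI))
  →1  IK(KS)(KK(KS))(KI)
  →2  K(KS)(KK(KS))(KI)
  →3  KS(KI)
  →4  S

Answer: DIFFERENT — A ⇓ K(SK), B ⇓ S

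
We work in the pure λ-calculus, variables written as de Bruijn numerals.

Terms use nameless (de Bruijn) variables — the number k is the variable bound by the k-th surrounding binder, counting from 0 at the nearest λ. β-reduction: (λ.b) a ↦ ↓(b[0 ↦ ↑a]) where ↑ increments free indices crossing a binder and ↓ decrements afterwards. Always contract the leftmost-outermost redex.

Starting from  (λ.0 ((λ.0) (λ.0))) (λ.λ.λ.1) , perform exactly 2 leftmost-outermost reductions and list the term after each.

Answer: after 2 steps: λ.λ.1

Working:
  start: (λ.0 ((λ.0) (λ.0))) (λ.λ.λ.1)
  [1] (λ.λ.λ.1) ((λ.0) (λ.0))
  [2] λ.λ.1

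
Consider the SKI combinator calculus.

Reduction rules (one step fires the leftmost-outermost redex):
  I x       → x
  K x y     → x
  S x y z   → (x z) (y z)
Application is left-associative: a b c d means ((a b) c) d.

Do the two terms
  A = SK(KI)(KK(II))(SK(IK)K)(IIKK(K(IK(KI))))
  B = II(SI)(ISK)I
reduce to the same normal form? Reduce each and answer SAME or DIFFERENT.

Term A:
  start: SK(KI)(KK(II))(SK(IK)K)(IIKK(K(IK(KI))))
  →1  K(KK(II))(KI(KK(II)))(SK(IK)K)(IIKK(K(IK(KI))))
  →2  KK(II)(SK(IK)K)(IIKK(K(IK(KI))))
  →3  K(SK(IK)K)(IIKK(K(IK(KI))))
  →4  SK(IK)K
  →5  KK(IKK)
  →6  K

Term B:
  start: II(SI)(ISK)I
  →1  I(SI)(ISK)I
  →2  SI(ISK)I
  →3  II(ISKI)
  →4  I(ISKI)
  →5  ISKI
  →6  SKI

Answer: DIFFERENT — A ⇓ K, B ⇓ SKI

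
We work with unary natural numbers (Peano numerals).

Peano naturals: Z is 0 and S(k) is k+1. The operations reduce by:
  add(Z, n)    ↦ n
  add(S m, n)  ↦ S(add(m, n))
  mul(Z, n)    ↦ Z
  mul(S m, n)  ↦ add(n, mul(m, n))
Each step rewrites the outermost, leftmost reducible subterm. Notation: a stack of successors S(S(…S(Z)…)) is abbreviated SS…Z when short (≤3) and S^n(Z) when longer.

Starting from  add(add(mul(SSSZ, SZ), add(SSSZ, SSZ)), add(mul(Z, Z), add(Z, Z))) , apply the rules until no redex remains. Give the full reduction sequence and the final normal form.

  start: add(add(mul(SSSZ, SZ), add(SSSZ, SSZ)), add(mul(Z, Z), add(Z, Z)))
  [1] add(add(add(SZ, mul(SSZ, SZ)), add(SSSZ, SSZ)), add(mul(Z, Z), add(Z, Z)))
  [2] add(add(S(add(Z, mul(SSZ, SZ))), add(SSSZ, SSZ)), add(mul(Z, Z), add(Z, Z)))
  [3] add(S(add(add(Z, mul(SSZ, SZ)), add(SSSZ, SSZ))), add(mul(Z, Z), add(Z, Z)))
  [4] S(add(add(add(Z, mul(SSZ, SZ)), add(SSSZ, SSZ)), add(mul(Z, Z), add(Z, Z))))
  [5] S(add(add(mul(SSZ, SZ), add(SSSZ, SSZ)), add(mul(Z, Z), add(Z, Z))))
  [6] S(add(add(add(SZ, mul(SZ, SZ)), add(SSSZ, SSZ)), add(mul(Z, Z), add(Z, Z))))
  [7] S(add(add(S(add(Z, mul(SZ, SZ))), add(SSSZ, SSZ)), add(mul(Z, Z), add(Z, Z))))
  [8] S(add(S(add(add(Z, mul(SZ, SZ)), add(SSSZ, SSZ))), add(mul(Z, Z), add(Z, Z))))
  [9] S(S(add(add(add(Z, mul(SZ, SZ)), add(SSSZ, SSZ)), add(mul(Z, Z), add(Z, Z)))))
  [10] S(S(add(add(mul(SZ, SZ), add(SSSZ, SSZ)), add(mul(Z, Z), add(Z, Z)))))
  [11] S(S(add(add(add(SZ, mul(Z, SZ)), add(SSSZ, SSZ)), add(mul(Z, Z), add(Z, Z)))))
  [12] S(S(add(add(S(add(Z, mul(Z, SZ))), add(SSSZ, SSZ)), add(mul(Z, Z), add(Z, Z)))))
  [13] S(S(add(S(add(add(Z, mul(Z, SZ)), add(SSSZ, SSZ))), add(mul(Z, Z), add(Z, Z)))))
  [14] S(S(S(add(add(add(Z, mul(Z, SZ)), add(SSSZ, SSZ)), add(mul(Z, Z), add(Z, Z))))))
  [15] S(S(S(add(add(mul(Z, SZ), add(SSSZ, SSZ)), add(mul(Z, Z), add(Z, Z))))))
  [16] S(S(S(add(add(Z, add(SSSZ, SSZ)), add(mul(Z, Z), add(Z, Z))))))
  [17] S(S(S(add(add(SSSZ, SSZ), add(mul(Z, Z), add(Z, Z))))))
  [18] S(S(S(add(S(add(SSZ, SSZ)), add(mul(Z, Z), add(Z, Z))))))
  [19] S(S(S(S(add(add(SSZ, SSZ), add(mul(Z, Z), add(Z, Z)))))))
  [20] S(S(S(S(add(S(add(SZ, SSZ)), add(mul(Z, Z), add(Z, Z)))))))
  [21] S(S(S(S(S(add(add(SZ, SSZ), add(mul(Z, Z), add(Z, Z))))))))
  [22] S(S(S(S(S(add(S(add(Z, SSZ)), add(mul(Z, Z), add(Z, Z))))))))
  [23] S(S(S(S(S(S(add(add(Z, SSZ), add(mul(Z, Z), add(Z, Z)))))))))
  [24] S(S(S(S(S(S(add(SSZ, add(mul(Z, Z), add(Z, Z)))))))))
  [25] S(S(S(S(S(S(S(add(SZ, add(mul(Z, Z), add(Z, Z))))))))))
  [26] S(S(S(S(S(S(S(S(add(Z, add(mul(Z, Z), add(Z, Z)))))))))))
  [27] S(S(S(S(S(S(S(S(add(mul(Z, Z), add(Z, Z))))))))))
  [28] S(S(S(S(S(S(S(S(add(Z, add(Z, Z))))))))))
  [29] S(S(S(S(S(S(S(S(add(Z, Z)))))))))
  [30] S^8(Z)

Answer: normal form = S^8(Z)  (in 30 steps)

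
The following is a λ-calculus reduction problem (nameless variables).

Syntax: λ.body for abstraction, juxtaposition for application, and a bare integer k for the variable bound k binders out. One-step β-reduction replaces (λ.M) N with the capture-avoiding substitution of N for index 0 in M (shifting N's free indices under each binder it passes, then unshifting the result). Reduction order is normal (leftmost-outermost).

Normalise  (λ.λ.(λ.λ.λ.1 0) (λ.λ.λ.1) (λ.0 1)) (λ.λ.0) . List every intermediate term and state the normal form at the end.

Answer: normal form = λ.λ.0 1  (in 4 steps)

Derivation:
  start: (λ.λ.(λ.λ.λ.1 0) (λ.λ.λ.1) (λ.0 1)) (λ.λ.0)
  step 1: λ.(λ.λ.λ.1 0) (λ.λ.λ.1) (λ.0 1)
  step 2: λ.(λ.λ.1 0) (λ.0 1)
  step 3: λ.λ.(λ.0 2) 0
  step 4: λ.λ.0 1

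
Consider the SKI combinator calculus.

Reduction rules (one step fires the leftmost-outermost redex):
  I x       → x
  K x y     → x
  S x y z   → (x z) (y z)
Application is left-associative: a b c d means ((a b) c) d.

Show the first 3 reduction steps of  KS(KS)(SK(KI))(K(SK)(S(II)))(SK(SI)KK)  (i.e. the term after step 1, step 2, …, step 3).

  start: KS(KS)(SK(KI))(K(SK)(S(II)))(SK(SI)KK)
  [1] S(SK(KI))(K(SK)(S(II)))(SK(SI)KK)
  [2] SK(KI)(SK(SI)KK)(K(SK)(S(II))(SK(SI)KK))
  [3] K(SK(SI)KK)(KI(SK(SI)KK))(K(SK)(S(II))(SK(SI)KK))

Answer: after 3 steps: K(SK(SI)KK)(KI(SK(SI)KK))(K(SK)(S(II))(SK(SI)KK))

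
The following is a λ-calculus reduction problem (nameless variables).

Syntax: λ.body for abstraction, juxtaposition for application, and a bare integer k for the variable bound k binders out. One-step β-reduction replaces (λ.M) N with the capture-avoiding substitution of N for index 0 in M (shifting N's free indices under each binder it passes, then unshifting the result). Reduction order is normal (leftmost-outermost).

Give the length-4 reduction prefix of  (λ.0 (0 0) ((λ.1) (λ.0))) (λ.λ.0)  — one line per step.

  start: (λ.0 (0 0) ((λ.1) (λ.0))) (λ.λ.0)
  →1  (λ.λ.0) ((λ.λ.0) (λ.λ.0)) ((λ.λ.λ.0) (λ.0))
  →2  (λ.0) ((λ.λ.λ.0) (λ.0))
  →3  (λ.λ.λ.0) (λ.0)
  →4  λ.λ.0

Answer: after 4 steps: λ.λ.0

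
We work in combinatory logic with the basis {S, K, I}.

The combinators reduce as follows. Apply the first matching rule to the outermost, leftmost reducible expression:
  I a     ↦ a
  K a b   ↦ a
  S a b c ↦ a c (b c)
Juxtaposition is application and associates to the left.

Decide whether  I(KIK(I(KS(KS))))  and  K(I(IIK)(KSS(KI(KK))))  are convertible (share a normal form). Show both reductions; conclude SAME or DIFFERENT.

Term A:
  start: I(KIK(I(KS(KS))))
  →1  KIK(I(KS(KS)))
  →2  I(I(KS(KS)))
  →3  I(KS(KS))
  →4  KS(KS)
  →5  S

Term B:
  start: K(I(IIK)(KSS(KI(KK))))
  →1  K(IIK(KSS(KI(KK))))
  →2  K(IK(KSS(KI(KK))))
  →3  K(K(KSS(KI(KK))))
  →4  K(K(S(KI(KK))))
  →5  K(K(SI))

Answer: DIFFERENT — A ⇓ S, B ⇓ K(K(SI))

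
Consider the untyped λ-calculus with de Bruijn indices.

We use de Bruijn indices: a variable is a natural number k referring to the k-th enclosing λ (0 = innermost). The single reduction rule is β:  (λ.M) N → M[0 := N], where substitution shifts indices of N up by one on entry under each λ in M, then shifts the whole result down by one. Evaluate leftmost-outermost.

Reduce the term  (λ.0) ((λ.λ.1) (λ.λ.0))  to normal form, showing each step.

Answer: normal form = λ.λ.λ.0  (in 2 steps)

Reduction:
  start: (λ.0) ((λ.λ.1) (λ.λ.0))
  [1] (λ.λ.1) (λ.λ.0)
  [2] λ.λ.λ.0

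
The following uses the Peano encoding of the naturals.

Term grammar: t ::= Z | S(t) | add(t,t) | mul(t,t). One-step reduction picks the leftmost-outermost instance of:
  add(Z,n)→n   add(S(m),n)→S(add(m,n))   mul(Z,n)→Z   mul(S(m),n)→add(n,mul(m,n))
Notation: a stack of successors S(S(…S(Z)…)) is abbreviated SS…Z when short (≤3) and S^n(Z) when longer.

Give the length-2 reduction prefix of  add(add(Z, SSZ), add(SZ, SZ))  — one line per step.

  start: add(add(Z, SSZ), add(SZ, SZ))
  →1  add(SSZ, add(SZ, SZ))
  →2  S(add(SZ, add(SZ, SZ)))

Answer: after 2 steps: S(add(SZ, add(SZ, SZ)))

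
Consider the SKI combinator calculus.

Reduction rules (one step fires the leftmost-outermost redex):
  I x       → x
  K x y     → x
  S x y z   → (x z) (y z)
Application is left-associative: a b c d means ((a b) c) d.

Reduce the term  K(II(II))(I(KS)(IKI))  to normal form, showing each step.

Answer: normal form = I  (in 4 steps)

Working:
  start: K(II(II))(I(KS)(IKI))
  step 1: II(II)
  step 2: I(II)
  step 3: II
  step 4: I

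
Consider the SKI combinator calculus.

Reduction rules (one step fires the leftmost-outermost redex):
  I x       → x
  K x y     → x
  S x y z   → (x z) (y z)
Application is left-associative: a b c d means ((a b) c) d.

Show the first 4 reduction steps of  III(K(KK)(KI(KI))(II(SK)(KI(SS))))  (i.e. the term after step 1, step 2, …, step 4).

Answer: after 4 steps: KK(II(SK)(KI(SS)))

Reduction:
  start: III(K(KK)(KI(KI))(II(SK)(KI(SS))))
  [1] II(K(KK)(KI(KI))(II(SK)(KI(SS))))
  [2] I(K(KK)(KI(KI))(II(SK)(KI(SS))))
  [3] K(KK)(KI(KI))(II(SK)(KI(SS)))
  [4] KK(II(SK)(KI(SS)))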